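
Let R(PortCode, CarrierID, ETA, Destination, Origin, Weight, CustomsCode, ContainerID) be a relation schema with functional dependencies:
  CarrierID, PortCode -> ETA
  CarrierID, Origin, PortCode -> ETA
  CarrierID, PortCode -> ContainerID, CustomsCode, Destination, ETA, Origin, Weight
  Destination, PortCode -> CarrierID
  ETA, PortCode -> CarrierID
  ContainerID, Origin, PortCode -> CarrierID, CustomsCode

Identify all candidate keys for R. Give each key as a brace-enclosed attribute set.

{PortCode} never appears on the right of any FD, so every key must include it.
Closure of {CarrierID, PortCode} is {CarrierID, ContainerID, CustomsCode, Destination, ETA, Origin, PortCode, Weight}, the whole schema; {CarrierID, PortCode} is a candidate key.
Closure of {Destination, PortCode} is {CarrierID, ContainerID, CustomsCode, Destination, ETA, Origin, PortCode, Weight}, the whole schema; {Destination, PortCode} is a candidate key.
Closure of {ETA, PortCode} is {CarrierID, ContainerID, CustomsCode, Destination, ETA, Origin, PortCode, Weight}, the whole schema; {ETA, PortCode} is a candidate key.
Closure of {ContainerID, Origin, PortCode} is {CarrierID, ContainerID, CustomsCode, Destination, ETA, Origin, PortCode, Weight}, the whole schema; {ContainerID, Origin, PortCode} is a candidate key.
No proper subset of any of these is a key, and no other minimal superkey exists.

{CarrierID, PortCode}, {ContainerID, Origin, PortCode}, {Destination, PortCode}, {ETA, PortCode}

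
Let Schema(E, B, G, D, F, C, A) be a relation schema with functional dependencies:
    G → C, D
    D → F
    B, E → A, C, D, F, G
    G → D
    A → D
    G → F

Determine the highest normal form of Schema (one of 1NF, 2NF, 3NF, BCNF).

Candidate key: {B, E}. Prime attributes: {B, E}.
G → C, D: {G}⁺ = {C, D, F, G}, which is not all of the attributes, so the left side is not a superkey — BCNF is violated.
G → C, D determines the non-prime attributes {C, D} from a non-superkey — 3NF is violated.
Checking every proper subset of each key, none determines a non-prime attribute — 2NF is satisfied.

2NF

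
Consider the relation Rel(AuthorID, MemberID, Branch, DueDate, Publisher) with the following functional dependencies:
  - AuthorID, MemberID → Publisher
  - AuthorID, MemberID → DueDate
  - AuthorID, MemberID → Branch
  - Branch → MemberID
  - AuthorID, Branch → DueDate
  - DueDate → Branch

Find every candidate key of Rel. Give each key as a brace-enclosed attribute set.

{AuthorID} never appears on the right of any FD, so every key must include it.
{AuthorID, Branch}⁺ = {AuthorID, Branch, DueDate, MemberID, Publisher} — all of the relation — so {AuthorID, Branch} is a candidate key.
{AuthorID, DueDate}⁺ = {AuthorID, Branch, DueDate, MemberID, Publisher} — all of the relation — so {AuthorID, DueDate} is a candidate key.
{AuthorID, MemberID}⁺ = {AuthorID, Branch, DueDate, MemberID, Publisher} — all of the relation — so {AuthorID, MemberID} is a candidate key.
No proper subset of any of these is a key, and no other minimal superkey exists.

{AuthorID, Branch}, {AuthorID, DueDate}, {AuthorID, MemberID}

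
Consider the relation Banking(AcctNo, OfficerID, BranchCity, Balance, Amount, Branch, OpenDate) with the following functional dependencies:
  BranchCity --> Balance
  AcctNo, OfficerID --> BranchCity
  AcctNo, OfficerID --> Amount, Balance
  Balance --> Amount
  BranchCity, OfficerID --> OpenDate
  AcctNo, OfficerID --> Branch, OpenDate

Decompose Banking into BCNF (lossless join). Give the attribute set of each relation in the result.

Candidate key of the original relation: {AcctNo, OfficerID}.
In {AcctNo, Amount, Balance, Branch, BranchCity, OfficerID, OpenDate}, {BranchCity} is not a superkey ({BranchCity}⁺ restricted to this set is {Amount, Balance, BranchCity}), so split on BranchCity --> Amount, Balance into {Amount, Balance, BranchCity} and {AcctNo, Branch, BranchCity, OfficerID, OpenDate}.
In {Amount, Balance, BranchCity}, {Balance} is not a superkey ({Balance}⁺ restricted to this set is {Amount, Balance}), so split on Balance --> Amount into {Amount, Balance} and {Balance, BranchCity}.
{Amount, Balance} is in BCNF.
{Balance, BranchCity} is in BCNF.
In {AcctNo, Branch, BranchCity, OfficerID, OpenDate}, {BranchCity, OfficerID} is not a superkey ({BranchCity, OfficerID}⁺ restricted to this set is {BranchCity, OfficerID, OpenDate}), so split on BranchCity, OfficerID --> OpenDate into {BranchCity, OfficerID, OpenDate} and {AcctNo, Branch, BranchCity, OfficerID}.
{BranchCity, OfficerID, OpenDate} is in BCNF.
{AcctNo, Branch, BranchCity, OfficerID} is in BCNF.

{AcctNo, Branch, BranchCity, OfficerID}; {Amount, Balance}; {Balance, BranchCity}; {BranchCity, OfficerID, OpenDate}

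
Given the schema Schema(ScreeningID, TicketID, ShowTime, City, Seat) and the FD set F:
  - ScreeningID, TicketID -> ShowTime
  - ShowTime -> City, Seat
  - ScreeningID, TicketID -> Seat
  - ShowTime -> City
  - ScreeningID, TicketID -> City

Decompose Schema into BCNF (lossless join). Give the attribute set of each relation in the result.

{City, Seat, ShowTime}; {ScreeningID, ShowTime, TicketID}

Candidate key of the original relation: {ScreeningID, TicketID}.
Within {City, ScreeningID, Seat, ShowTime, TicketID}: {ShowTime}⁺ ∩ {City, ScreeningID, Seat, ShowTime, TicketID} = {City, Seat, ShowTime}, not the whole set, so ShowTime -> City, Seat violates BCNF; decompose into {City, Seat, ShowTime} and {ScreeningID, ShowTime, TicketID}.
{City, Seat, ShowTime} has no BCNF violation.
{ScreeningID, ShowTime, TicketID} has no BCNF violation.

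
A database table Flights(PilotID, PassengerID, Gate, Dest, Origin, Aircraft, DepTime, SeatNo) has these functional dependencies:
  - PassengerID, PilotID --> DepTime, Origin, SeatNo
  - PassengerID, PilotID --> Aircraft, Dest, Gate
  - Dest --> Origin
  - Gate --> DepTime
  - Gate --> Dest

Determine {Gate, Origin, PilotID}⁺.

Start with {Gate, Origin, PilotID}.
Gate --> DepTime applies; add {DepTime} → now {DepTime, Gate, Origin, PilotID}.
Gate --> Dest applies; add {Dest} → now {DepTime, Dest, Gate, Origin, PilotID}.
No further FD applies.

{DepTime, Dest, Gate, Origin, PilotID}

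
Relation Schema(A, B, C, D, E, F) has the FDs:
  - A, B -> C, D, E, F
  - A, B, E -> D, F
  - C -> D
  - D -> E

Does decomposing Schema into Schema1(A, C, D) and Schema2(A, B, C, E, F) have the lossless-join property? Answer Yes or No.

Schema1 ∩ Schema2 = {A, C}; its closure under F is {A, C, D, E}.
Since Schema1 ⊆ {A, C, D, E}, the intersection is a superkey of Schema1; the decomposition is lossless.

Yes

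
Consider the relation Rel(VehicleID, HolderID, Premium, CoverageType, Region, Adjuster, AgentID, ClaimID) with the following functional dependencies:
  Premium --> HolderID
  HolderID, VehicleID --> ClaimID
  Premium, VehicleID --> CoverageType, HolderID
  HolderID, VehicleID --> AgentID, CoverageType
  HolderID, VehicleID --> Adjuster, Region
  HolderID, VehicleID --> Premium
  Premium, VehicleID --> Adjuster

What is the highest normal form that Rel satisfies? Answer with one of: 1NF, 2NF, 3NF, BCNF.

3NF

Candidate keys: {HolderID, VehicleID}, {Premium, VehicleID}. Prime attributes: {HolderID, Premium, VehicleID}.
Premium --> HolderID breaks BCNF: {Premium}⁺ = {HolderID, Premium}, so {Premium} is not a superkey.
But every attribute on its right side ({HolderID}) is prime, and the same holds for every other non-superkey FD, so 3NF still holds.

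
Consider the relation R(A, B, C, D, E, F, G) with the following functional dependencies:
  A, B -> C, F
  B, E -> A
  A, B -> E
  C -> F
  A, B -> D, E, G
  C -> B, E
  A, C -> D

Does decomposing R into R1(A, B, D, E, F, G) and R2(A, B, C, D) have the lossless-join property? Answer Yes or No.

Yes

Common attributes: {A, B, D}; their closure is {A, B, C, D, E, F, G}.
This includes all of R1, so the common attributes are a superkey of R1 — the join is lossless.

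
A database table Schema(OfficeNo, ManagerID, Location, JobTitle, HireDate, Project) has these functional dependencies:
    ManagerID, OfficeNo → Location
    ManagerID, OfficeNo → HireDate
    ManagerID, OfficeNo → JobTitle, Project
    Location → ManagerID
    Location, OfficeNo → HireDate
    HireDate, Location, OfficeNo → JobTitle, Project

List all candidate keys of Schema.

{OfficeNo} never appears on the right of any FD, so every key must include it.
Closure of {Location, OfficeNo} is {HireDate, JobTitle, Location, ManagerID, OfficeNo, Project}, the whole schema; {Location, OfficeNo} is a candidate key.
Closure of {ManagerID, OfficeNo} is {HireDate, JobTitle, Location, ManagerID, OfficeNo, Project}, the whole schema; {ManagerID, OfficeNo} is a candidate key.
Any other superkey properly contains one of these, so there are no further candidate keys.

{Location, OfficeNo}, {ManagerID, OfficeNo}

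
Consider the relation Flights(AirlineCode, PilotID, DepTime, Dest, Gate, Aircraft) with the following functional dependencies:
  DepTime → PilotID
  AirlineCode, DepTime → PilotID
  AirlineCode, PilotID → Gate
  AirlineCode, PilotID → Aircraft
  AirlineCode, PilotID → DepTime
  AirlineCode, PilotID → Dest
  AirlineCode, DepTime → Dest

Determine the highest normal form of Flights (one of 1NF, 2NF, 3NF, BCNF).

3NF

Candidate keys: {AirlineCode, DepTime}, {AirlineCode, PilotID}. Prime attributes: {AirlineCode, DepTime, PilotID}.
For DepTime → PilotID we have {DepTime}⁺ = {DepTime, PilotID}; {DepTime} is not a superkey, so BCNF fails.
Since {PilotID} ⊆ prime attributes and every other non-superkey FD also has a prime right side, the schema is in 3NF.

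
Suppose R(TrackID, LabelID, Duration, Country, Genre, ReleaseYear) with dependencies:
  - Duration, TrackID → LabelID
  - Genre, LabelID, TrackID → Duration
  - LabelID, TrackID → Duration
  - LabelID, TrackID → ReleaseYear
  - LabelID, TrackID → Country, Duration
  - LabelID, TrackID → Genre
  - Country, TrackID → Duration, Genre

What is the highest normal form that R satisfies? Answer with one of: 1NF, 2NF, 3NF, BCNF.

Candidate keys: {Country, TrackID}, {Duration, TrackID}, {LabelID, TrackID}. Prime attributes: {Country, Duration, LabelID, TrackID}.
Every FD has a superkey on the left, so the relation is in BCNF.

BCNF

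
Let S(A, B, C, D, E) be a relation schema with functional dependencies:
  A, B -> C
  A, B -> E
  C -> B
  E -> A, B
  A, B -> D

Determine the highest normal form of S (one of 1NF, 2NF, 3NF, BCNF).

Candidate keys: {A, B}, {A, C}, {E}. Prime attributes: {A, B, C, E}.
C -> B: {C}⁺ = {B, C}, which is not all of the attributes, so the left side is not a superkey — BCNF is violated.
Its right-hand attributes {B} are all prime, as are those of every other non-superkey FD — the relation is in 3NF.

3NF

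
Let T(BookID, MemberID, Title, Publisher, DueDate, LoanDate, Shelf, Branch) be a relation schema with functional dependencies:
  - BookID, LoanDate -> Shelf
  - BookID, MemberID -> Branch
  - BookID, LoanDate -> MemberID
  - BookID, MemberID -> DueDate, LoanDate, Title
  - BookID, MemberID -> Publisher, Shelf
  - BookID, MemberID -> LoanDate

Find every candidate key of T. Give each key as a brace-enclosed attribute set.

{BookID, LoanDate}, {BookID, MemberID}

Attributes never on any right-hand side: {BookID} — every candidate key must contain it.
Closure of {BookID, LoanDate} is {BookID, Branch, DueDate, LoanDate, MemberID, Publisher, Shelf, Title}, the whole schema; {BookID, LoanDate} is a candidate key.
Closure of {BookID, MemberID} is {BookID, Branch, DueDate, LoanDate, MemberID, Publisher, Shelf, Title}, the whole schema; {BookID, MemberID} is a candidate key.
These are minimal and exhaustive — every other superkey contains one of them.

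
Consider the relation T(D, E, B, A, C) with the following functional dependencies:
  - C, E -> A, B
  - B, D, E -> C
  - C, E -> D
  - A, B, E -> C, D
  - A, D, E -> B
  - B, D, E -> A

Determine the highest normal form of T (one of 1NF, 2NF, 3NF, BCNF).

Candidate keys: {A, B, E}, {A, D, E}, {B, D, E}, {C, E}. Prime attributes: {A, B, C, D, E}.
Each dependency's left side is a superkey — BCNF holds.

BCNF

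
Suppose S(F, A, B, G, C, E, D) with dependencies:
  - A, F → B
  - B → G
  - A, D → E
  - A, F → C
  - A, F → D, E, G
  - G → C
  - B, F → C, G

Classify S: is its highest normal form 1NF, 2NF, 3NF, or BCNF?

2NF

Candidate key: {A, F}. Prime attributes: {A, F}.
For B → G we have {B}⁺ = {B, C, G}; {B} is not a superkey, so BCNF fails.
B → G has non-prime {G} on the right and a non-superkey on the left, so 3NF fails.
No non-prime attribute depends on a proper subset of any candidate key, so 2NF holds.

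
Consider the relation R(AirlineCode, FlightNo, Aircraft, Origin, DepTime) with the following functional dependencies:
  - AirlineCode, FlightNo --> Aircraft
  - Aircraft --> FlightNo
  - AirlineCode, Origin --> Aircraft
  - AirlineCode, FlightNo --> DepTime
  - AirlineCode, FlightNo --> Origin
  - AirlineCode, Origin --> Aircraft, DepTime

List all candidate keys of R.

{Aircraft, AirlineCode}, {AirlineCode, FlightNo}, {AirlineCode, Origin}

No FD produces {AirlineCode}, so it must be in every candidate key.
{Aircraft, AirlineCode}⁺ = {Aircraft, AirlineCode, DepTime, FlightNo, Origin} — all of the relation — so {Aircraft, AirlineCode} is a candidate key.
{AirlineCode, FlightNo}⁺ = {Aircraft, AirlineCode, DepTime, FlightNo, Origin} — all of the relation — so {AirlineCode, FlightNo} is a candidate key.
{AirlineCode, Origin}⁺ = {Aircraft, AirlineCode, DepTime, FlightNo, Origin} — all of the relation — so {AirlineCode, Origin} is a candidate key.
No proper subset of any of these is a key, and no other minimal superkey exists.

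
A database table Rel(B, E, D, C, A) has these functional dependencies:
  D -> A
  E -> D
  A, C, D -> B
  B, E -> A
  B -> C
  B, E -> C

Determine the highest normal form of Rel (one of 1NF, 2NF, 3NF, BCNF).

1NF

Candidate keys: {B, E}, {C, E}. Prime attributes: {B, C, E}.
For D -> A we have {D}⁺ = {A, D}; {D} is not a superkey, so BCNF fails.
D -> A has non-prime {A} on the right and a non-superkey on the left, so 3NF fails.
Since {E} ⊂ {B, E} and {E}⁺ ⊇ {A, D} with {A, D} non-prime, there is a partial dependency; 2NF fails.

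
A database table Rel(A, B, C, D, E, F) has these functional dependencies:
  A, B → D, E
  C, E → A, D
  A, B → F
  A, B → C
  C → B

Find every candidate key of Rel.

{A, B}⁺ = {A, B, C, D, E, F} — all of the relation — so {A, B} is a candidate key.
{A, C}⁺ = {A, B, C, D, E, F} — all of the relation — so {A, C} is a candidate key.
{C, E}⁺ = {A, B, C, D, E, F} — all of the relation — so {C, E} is a candidate key.
These are minimal and exhaustive — every other superkey contains one of them.

{A, B}, {A, C}, {C, E}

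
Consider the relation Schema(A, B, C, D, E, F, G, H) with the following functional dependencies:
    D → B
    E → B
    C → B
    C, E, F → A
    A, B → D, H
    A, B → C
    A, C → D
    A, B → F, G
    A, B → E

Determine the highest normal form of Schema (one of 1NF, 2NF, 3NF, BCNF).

3NF

Candidate keys: {A, B}, {A, C}, {A, D}, {A, E}, {C, E, F}. Prime attributes: {A, B, C, D, E, F}.
For D → B we have {D}⁺ = {B, D}; {D} is not a superkey, so BCNF fails.
Since {B} ⊆ prime attributes and every other non-superkey FD also has a prime right side, the schema is in 3NF.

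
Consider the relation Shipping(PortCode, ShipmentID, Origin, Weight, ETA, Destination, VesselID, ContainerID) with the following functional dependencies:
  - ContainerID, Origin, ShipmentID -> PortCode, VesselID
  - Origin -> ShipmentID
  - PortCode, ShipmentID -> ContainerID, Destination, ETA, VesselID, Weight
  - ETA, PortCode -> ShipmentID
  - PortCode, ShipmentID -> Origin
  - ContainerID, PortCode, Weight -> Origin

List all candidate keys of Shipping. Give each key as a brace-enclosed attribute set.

{ContainerID, Origin}, {ContainerID, PortCode, Weight}, {ETA, PortCode}, {Origin, PortCode}, {PortCode, ShipmentID}

Closure of {ContainerID, Origin} is {ContainerID, Destination, ETA, Origin, PortCode, ShipmentID, VesselID, Weight}, the whole schema; {ContainerID, Origin} is a candidate key.
Closure of {ETA, PortCode} is {ContainerID, Destination, ETA, Origin, PortCode, ShipmentID, VesselID, Weight}, the whole schema; {ETA, PortCode} is a candidate key.
Closure of {Origin, PortCode} is {ContainerID, Destination, ETA, Origin, PortCode, ShipmentID, VesselID, Weight}, the whole schema; {Origin, PortCode} is a candidate key.
Closure of {PortCode, ShipmentID} is {ContainerID, Destination, ETA, Origin, PortCode, ShipmentID, VesselID, Weight}, the whole schema; {PortCode, ShipmentID} is a candidate key.
Closure of {ContainerID, PortCode, Weight} is {ContainerID, Destination, ETA, Origin, PortCode, ShipmentID, VesselID, Weight}, the whole schema; {ContainerID, PortCode, Weight} is a candidate key.
Any other superkey properly contains one of these, so there are no further candidate keys.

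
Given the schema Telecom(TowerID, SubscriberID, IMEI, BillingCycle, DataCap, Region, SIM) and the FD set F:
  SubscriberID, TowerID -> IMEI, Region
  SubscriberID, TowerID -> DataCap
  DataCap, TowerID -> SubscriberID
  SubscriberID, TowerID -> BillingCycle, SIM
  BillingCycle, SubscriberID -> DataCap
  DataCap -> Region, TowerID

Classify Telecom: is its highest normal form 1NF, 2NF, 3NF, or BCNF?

Candidate keys: {BillingCycle, SubscriberID}, {DataCap}, {SubscriberID, TowerID}. Prime attributes: {BillingCycle, DataCap, SubscriberID, TowerID}.
Every FD has a superkey on the left, so the relation is in BCNF.

BCNF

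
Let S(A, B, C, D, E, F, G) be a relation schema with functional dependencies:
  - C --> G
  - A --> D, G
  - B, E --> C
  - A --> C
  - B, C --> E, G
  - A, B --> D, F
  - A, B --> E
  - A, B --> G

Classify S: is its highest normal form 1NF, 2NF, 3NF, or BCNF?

Candidate key: {A, B}. Prime attributes: {A, B}.
C --> G: {C}⁺ = {C, G}, which is not all of the attributes, so the left side is not a superkey — BCNF is violated.
C --> G has non-prime {G} on the right and a non-superkey on the left, so 3NF fails.
{A} is a proper subset of the key {A, B}, and {A}⁺ contains the non-prime attributes {C, D, G} — a partial dependency, so 2NF is violated.

1NF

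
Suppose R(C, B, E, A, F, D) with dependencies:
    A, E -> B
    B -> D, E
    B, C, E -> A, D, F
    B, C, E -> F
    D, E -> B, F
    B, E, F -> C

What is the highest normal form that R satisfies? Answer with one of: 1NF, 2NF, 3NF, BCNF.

BCNF

Candidate keys: {A, E}, {B}, {D, E}. Prime attributes: {A, B, D, E}.
The left-hand side of every FD is a superkey, so BCNF is satisfied.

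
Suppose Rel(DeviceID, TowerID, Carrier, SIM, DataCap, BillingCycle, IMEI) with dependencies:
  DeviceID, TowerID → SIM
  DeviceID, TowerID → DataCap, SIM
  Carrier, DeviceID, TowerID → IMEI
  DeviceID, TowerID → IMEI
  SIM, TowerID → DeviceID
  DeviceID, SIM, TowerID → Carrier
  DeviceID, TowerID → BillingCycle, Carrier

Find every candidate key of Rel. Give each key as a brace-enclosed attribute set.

{DeviceID, TowerID}, {SIM, TowerID}

{TowerID} never appears on the right of any FD, so every key must include it.
{DeviceID, TowerID}⁺ = {BillingCycle, Carrier, DataCap, DeviceID, IMEI, SIM, TowerID} — all of the relation — so {DeviceID, TowerID} is a candidate key.
{SIM, TowerID}⁺ = {BillingCycle, Carrier, DataCap, DeviceID, IMEI, SIM, TowerID} — all of the relation — so {SIM, TowerID} is a candidate key.
These are minimal and exhaustive — every other superkey contains one of them.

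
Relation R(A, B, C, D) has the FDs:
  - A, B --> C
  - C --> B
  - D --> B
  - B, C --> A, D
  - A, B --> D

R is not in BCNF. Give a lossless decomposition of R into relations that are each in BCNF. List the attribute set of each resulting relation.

Candidate keys of the original relation: {A, B}, {A, D}, {C}.
Within {A, B, C, D}: {D}⁺ ∩ {A, B, C, D} = {B, D}, not the whole set, so D --> B violates BCNF; decompose into {B, D} and {A, C, D}.
{B, D} is in BCNF.
{A, C, D} is in BCNF.

{A, C, D}; {B, D}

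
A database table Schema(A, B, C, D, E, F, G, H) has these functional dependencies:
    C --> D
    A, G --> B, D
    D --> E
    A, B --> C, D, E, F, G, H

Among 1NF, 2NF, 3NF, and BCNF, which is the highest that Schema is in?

Candidate keys: {A, B}, {A, G}. Prime attributes: {A, B, G}.
C --> D breaks BCNF: {C}⁺ = {C, D, E}, so {C} is not a superkey.
C --> D has non-prime {D} on the right and a non-superkey on the left, so 3NF fails.
Checking every proper subset of each key, none determines a non-prime attribute — 2NF is satisfied.

2NF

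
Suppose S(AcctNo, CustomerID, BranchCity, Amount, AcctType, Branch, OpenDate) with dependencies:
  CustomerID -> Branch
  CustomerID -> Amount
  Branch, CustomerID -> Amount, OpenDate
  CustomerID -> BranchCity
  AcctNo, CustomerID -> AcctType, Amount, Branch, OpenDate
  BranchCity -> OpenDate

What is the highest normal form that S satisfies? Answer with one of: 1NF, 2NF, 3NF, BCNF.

1NF

Candidate key: {AcctNo, CustomerID}. Prime attributes: {AcctNo, CustomerID}.
CustomerID -> Branch: {CustomerID}⁺ = {Amount, Branch, BranchCity, CustomerID, OpenDate}, which is not all of the attributes, so the left side is not a superkey — BCNF is violated.
CustomerID -> Branch has non-prime {Branch} on the right and a non-superkey on the left, so 3NF fails.
The proper key subset {CustomerID} of {AcctNo, CustomerID} determines non-prime {Amount, Branch, BranchCity, OpenDate}, so the relation is not even in 2NF.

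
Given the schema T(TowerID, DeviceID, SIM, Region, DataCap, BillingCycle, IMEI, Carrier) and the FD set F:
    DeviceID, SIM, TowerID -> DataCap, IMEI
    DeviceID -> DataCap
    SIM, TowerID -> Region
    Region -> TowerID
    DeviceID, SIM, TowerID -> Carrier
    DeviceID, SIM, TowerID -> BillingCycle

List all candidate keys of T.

{DeviceID, Region, SIM}, {DeviceID, SIM, TowerID}

No FD produces {DeviceID, SIM}, so they must be in every candidate key.
{DeviceID, Region, SIM}⁺ = {BillingCycle, Carrier, DataCap, DeviceID, IMEI, Region, SIM, TowerID}, which is every attribute, so {DeviceID, Region, SIM} is a candidate key.
{DeviceID, SIM, TowerID}⁺ = {BillingCycle, Carrier, DataCap, DeviceID, IMEI, Region, SIM, TowerID}, which is every attribute, so {DeviceID, SIM, TowerID} is a candidate key.
Any other superkey properly contains one of these, so there are no further candidate keys.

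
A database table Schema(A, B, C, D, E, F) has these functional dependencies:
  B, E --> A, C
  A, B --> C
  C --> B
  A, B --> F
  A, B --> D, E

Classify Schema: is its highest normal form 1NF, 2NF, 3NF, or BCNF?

3NF

Candidate keys: {A, B}, {A, C}, {B, E}, {C, E}. Prime attributes: {A, B, C, E}.
For C --> B we have {C}⁺ = {B, C}; {C} is not a superkey, so BCNF fails.
Its right-hand attributes {B} are all prime, as are those of every other non-superkey FD — the relation is in 3NF.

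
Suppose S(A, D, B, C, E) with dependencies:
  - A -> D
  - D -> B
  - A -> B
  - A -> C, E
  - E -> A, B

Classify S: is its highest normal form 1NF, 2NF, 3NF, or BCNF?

Candidate keys: {A}, {E}. Prime attributes: {A, E}.
D -> B breaks BCNF: {D}⁺ = {B, D}, so {D} is not a superkey.
D -> B has non-prime {B} on the right and a non-superkey on the left, so 3NF fails.
With only single-attribute keys there can be no partial dependency, so 2NF holds.

2NF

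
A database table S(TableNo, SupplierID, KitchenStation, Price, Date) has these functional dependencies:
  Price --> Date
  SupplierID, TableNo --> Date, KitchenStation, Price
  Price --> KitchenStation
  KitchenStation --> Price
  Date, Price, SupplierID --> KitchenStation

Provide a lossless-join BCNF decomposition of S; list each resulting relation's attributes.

{Date, KitchenStation, Price}; {Price, SupplierID, TableNo}

Candidate key of the original relation: {SupplierID, TableNo}.
In {Date, KitchenStation, Price, SupplierID, TableNo}, {Price} is not a superkey ({Price}⁺ restricted to this set is {Date, KitchenStation, Price}), so split on Price --> Date, KitchenStation into {Date, KitchenStation, Price} and {Price, SupplierID, TableNo}.
{Date, KitchenStation, Price} is in BCNF.
{Price, SupplierID, TableNo} is in BCNF.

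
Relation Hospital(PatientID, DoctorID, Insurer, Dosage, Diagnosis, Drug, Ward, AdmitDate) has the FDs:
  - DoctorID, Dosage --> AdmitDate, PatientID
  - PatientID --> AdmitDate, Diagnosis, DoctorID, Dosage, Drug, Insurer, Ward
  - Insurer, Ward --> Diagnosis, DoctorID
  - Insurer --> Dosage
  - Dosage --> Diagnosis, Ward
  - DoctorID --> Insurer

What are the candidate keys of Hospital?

{DoctorID}, {Insurer}, {PatientID}

{DoctorID} is a candidate key since {DoctorID}⁺ = {AdmitDate, Diagnosis, DoctorID, Dosage, Drug, Insurer, PatientID, Ward} covers every attribute.
{Insurer} is a candidate key since {Insurer}⁺ = {AdmitDate, Diagnosis, DoctorID, Dosage, Drug, Insurer, PatientID, Ward} covers every attribute.
{PatientID} is a candidate key since {PatientID}⁺ = {AdmitDate, Diagnosis, DoctorID, Dosage, Drug, Insurer, PatientID, Ward} covers every attribute.
These are minimal and exhaustive — every other superkey contains one of them.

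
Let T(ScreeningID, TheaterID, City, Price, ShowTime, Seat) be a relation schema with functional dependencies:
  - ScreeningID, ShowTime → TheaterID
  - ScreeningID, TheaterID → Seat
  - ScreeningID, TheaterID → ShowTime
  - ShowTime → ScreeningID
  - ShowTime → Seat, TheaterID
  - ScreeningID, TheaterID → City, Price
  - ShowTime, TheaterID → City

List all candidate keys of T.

{ShowTime} is a candidate key since {ShowTime}⁺ = {City, Price, ScreeningID, Seat, ShowTime, TheaterID} covers every attribute.
{ScreeningID, TheaterID} is a candidate key since {ScreeningID, TheaterID}⁺ = {City, Price, ScreeningID, Seat, ShowTime, TheaterID} covers every attribute.
These are minimal and exhaustive — every other superkey contains one of them.

{ScreeningID, TheaterID}, {ShowTime}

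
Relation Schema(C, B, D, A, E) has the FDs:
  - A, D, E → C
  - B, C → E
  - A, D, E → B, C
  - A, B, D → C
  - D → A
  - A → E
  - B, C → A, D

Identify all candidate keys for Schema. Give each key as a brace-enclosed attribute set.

{B, C}, {D}

{D} is a candidate key since {D}⁺ = {A, B, C, D, E} covers every attribute.
{B, C} is a candidate key since {B, C}⁺ = {A, B, C, D, E} covers every attribute.
These are minimal and exhaustive — every other superkey contains one of them.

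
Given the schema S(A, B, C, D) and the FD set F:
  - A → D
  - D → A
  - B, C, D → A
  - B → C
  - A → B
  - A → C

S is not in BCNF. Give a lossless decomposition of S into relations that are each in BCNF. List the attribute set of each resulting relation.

Candidate keys of the original relation: {A}, {D}.
{A, B, C, D}: {B} determines {B, C} here but is not a superkey — split on B → C, giving {B, C} and {A, B, D}.
{B, C} is in BCNF.
{A, B, D} is in BCNF.

{A, B, D}; {B, C}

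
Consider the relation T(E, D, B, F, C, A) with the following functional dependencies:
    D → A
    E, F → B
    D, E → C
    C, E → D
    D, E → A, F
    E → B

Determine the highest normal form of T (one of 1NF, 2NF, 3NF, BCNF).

1NF

Candidate keys: {C, E}, {D, E}. Prime attributes: {C, D, E}.
D → A breaks BCNF: {D}⁺ = {A, D}, so {D} is not a superkey.
D → A determines the non-prime attribute {A} from a non-superkey — 3NF is violated.
Since {E} ⊂ {C, E} and {E}⁺ ⊇ {B} with {B} non-prime, there is a partial dependency; 2NF fails.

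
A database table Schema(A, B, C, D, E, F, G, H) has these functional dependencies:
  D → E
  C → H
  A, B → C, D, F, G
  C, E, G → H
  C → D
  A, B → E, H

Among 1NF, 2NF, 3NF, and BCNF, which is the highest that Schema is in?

Candidate key: {A, B}. Prime attributes: {A, B}.
D → E: {D}⁺ = {D, E}, which is not all of the attributes, so the left side is not a superkey — BCNF is violated.
D → E has non-prime {E} on the right and a non-superkey on the left, so 3NF fails.
No non-prime attribute depends on a proper subset of any candidate key, so 2NF holds.

2NF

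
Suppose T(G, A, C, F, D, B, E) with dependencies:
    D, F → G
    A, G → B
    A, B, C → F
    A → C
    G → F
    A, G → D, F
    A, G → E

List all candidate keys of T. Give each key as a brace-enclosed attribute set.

{A} never appears on the right of any FD, so every key must include it.
{A, G}⁺ = {A, B, C, D, E, F, G}, which is every attribute, so {A, G} is a candidate key.
{A, B, D}⁺ = {A, B, C, D, E, F, G}, which is every attribute, so {A, B, D} is a candidate key.
{A, D, F}⁺ = {A, B, C, D, E, F, G}, which is every attribute, so {A, D, F} is a candidate key.
No proper subset of any of these is a key, and no other minimal superkey exists.

{A, B, D}, {A, D, F}, {A, G}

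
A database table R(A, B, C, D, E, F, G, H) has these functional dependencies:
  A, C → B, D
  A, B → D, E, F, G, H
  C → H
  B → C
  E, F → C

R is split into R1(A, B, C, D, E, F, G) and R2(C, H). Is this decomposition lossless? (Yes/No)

Yes

Common attributes: {C}; their closure is {C, H}.
R2 is contained in that closure, so R1 ∩ R2 → R2 holds and the join is lossless.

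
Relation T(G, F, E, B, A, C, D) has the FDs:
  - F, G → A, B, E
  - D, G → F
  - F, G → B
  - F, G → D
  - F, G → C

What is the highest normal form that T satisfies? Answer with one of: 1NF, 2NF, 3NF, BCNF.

BCNF

Candidate keys: {D, G}, {F, G}. Prime attributes: {D, F, G}.
The left-hand side of every FD is a superkey, so BCNF is satisfied.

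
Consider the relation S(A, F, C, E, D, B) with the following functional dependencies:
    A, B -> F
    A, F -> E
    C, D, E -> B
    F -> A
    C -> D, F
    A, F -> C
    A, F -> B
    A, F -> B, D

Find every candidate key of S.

Closure of {C} is {A, B, C, D, E, F}, the whole schema; {C} is a candidate key.
Closure of {F} is {A, B, C, D, E, F}, the whole schema; {F} is a candidate key.
Closure of {A, B} is {A, B, C, D, E, F}, the whole schema; {A, B} is a candidate key.
No proper subset of any of these is a key, and no other minimal superkey exists.

{A, B}, {C}, {F}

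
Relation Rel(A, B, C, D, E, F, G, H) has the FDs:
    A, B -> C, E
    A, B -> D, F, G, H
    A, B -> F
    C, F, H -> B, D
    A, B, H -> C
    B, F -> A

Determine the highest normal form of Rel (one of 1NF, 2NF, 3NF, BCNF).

Candidate keys: {A, B}, {B, F}, {C, F, H}. Prime attributes: {A, B, C, F, H}.
Every FD has a superkey on the left, so the relation is in BCNF.

BCNF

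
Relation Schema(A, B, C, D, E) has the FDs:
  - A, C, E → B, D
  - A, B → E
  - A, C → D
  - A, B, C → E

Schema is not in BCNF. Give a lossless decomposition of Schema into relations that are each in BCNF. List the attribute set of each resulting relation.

{A, B, C}; {A, B, E}; {A, C, D}

Candidate keys of the original relation: {A, B, C}, {A, C, E}.
{A, B, C, D, E}: {A, B} determines {A, B, E} here but is not a superkey — split on A, B → E, giving {A, B, E} and {A, B, C, D}.
{A, B, E} has no BCNF violation.
{A, B, C, D}: {A, C} determines {A, C, D} here but is not a superkey — split on A, C → D, giving {A, C, D} and {A, B, C}.
{A, C, D} has no BCNF violation.
{A, B, C} has no BCNF violation.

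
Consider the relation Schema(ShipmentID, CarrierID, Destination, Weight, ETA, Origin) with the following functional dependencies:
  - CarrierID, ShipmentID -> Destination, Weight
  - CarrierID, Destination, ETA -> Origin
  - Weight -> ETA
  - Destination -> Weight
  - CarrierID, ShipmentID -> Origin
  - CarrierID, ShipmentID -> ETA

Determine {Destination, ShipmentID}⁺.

Start with {Destination, ShipmentID}.
Destination -> Weight applies; add {Weight} → now {Destination, ShipmentID, Weight}.
Weight -> ETA applies; add {ETA} → now {Destination, ETA, ShipmentID, Weight}.
No further FD applies.

{Destination, ETA, ShipmentID, Weight}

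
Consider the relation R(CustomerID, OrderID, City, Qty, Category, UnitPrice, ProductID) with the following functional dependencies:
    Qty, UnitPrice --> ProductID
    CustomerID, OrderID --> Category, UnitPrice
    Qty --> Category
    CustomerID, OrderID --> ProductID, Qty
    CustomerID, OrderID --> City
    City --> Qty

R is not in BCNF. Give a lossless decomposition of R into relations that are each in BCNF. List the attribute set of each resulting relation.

Candidate key of the original relation: {CustomerID, OrderID}.
Within {Category, City, CustomerID, OrderID, ProductID, Qty, UnitPrice}: {Qty, UnitPrice}⁺ ∩ {Category, City, CustomerID, OrderID, ProductID, Qty, UnitPrice} = {Category, ProductID, Qty, UnitPrice}, not the whole set, so Qty, UnitPrice --> Category, ProductID violates BCNF; decompose into {Category, ProductID, Qty, UnitPrice} and {City, CustomerID, OrderID, Qty, UnitPrice}.
Within {Category, ProductID, Qty, UnitPrice}: {Qty}⁺ ∩ {Category, ProductID, Qty, UnitPrice} = {Category, Qty}, not the whole set, so Qty --> Category violates BCNF; decompose into {Category, Qty} and {ProductID, Qty, UnitPrice}.
{Category, Qty} has no BCNF violation.
{ProductID, Qty, UnitPrice} has no BCNF violation.
Within {City, CustomerID, OrderID, Qty, UnitPrice}: {City}⁺ ∩ {City, CustomerID, OrderID, Qty, UnitPrice} = {City, Qty}, not the whole set, so City --> Qty violates BCNF; decompose into {City, Qty} and {City, CustomerID, OrderID, UnitPrice}.
{City, Qty} has no BCNF violation.
{City, CustomerID, OrderID, UnitPrice} has no BCNF violation.

{Category, Qty}; {City, CustomerID, OrderID, UnitPrice}; {City, Qty}; {ProductID, Qty, UnitPrice}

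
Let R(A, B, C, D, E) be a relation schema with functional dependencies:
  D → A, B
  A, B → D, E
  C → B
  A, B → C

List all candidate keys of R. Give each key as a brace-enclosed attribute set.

{A, B}, {A, C}, {D}

{D}⁺ = {A, B, C, D, E}, which is every attribute, so {D} is a candidate key.
{A, B}⁺ = {A, B, C, D, E}, which is every attribute, so {A, B} is a candidate key.
{A, C}⁺ = {A, B, C, D, E}, which is every attribute, so {A, C} is a candidate key.
These are minimal and exhaustive — every other superkey contains one of them.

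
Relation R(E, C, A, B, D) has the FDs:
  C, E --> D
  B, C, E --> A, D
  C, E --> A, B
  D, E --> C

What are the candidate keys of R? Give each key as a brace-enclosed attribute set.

{C, E}, {D, E}

Attributes never on any right-hand side: {E} — every candidate key must contain it.
{C, E} is a candidate key since {C, E}⁺ = {A, B, C, D, E} covers every attribute.
{D, E} is a candidate key since {D, E}⁺ = {A, B, C, D, E} covers every attribute.
Any other superkey properly contains one of these, so there are no further candidate keys.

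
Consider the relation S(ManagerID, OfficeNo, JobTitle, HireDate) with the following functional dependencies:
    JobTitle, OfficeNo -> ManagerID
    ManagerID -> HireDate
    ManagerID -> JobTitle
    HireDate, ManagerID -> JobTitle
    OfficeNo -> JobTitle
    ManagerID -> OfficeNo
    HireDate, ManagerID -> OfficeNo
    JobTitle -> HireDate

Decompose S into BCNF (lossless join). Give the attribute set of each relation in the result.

{HireDate, JobTitle}; {JobTitle, ManagerID, OfficeNo}

Candidate keys of the original relation: {ManagerID}, {OfficeNo}.
{HireDate, JobTitle, ManagerID, OfficeNo}: {JobTitle} determines {HireDate, JobTitle} here but is not a superkey — split on JobTitle -> HireDate, giving {HireDate, JobTitle} and {JobTitle, ManagerID, OfficeNo}.
{HireDate, JobTitle} is in BCNF.
{JobTitle, ManagerID, OfficeNo} is in BCNF.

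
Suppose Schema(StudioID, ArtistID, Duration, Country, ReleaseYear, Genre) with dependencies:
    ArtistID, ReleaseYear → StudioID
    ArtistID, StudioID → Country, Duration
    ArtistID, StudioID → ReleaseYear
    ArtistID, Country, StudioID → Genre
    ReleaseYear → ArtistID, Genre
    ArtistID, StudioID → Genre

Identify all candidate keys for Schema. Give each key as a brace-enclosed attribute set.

Closure of {ReleaseYear} is {ArtistID, Country, Duration, Genre, ReleaseYear, StudioID}, the whole schema; {ReleaseYear} is a candidate key.
Closure of {ArtistID, StudioID} is {ArtistID, Country, Duration, Genre, ReleaseYear, StudioID}, the whole schema; {ArtistID, StudioID} is a candidate key.
Any other superkey properly contains one of these, so there are no further candidate keys.

{ArtistID, StudioID}, {ReleaseYear}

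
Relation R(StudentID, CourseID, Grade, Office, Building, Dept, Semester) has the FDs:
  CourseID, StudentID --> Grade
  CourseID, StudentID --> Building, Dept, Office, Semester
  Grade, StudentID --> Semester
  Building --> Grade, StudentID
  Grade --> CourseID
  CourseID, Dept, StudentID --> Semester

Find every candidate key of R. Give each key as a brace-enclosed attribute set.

{Building}, {CourseID, StudentID}, {Grade, StudentID}

{Building}⁺ = {Building, CourseID, Dept, Grade, Office, Semester, StudentID} — all of the relation — so {Building} is a candidate key.
{CourseID, StudentID}⁺ = {Building, CourseID, Dept, Grade, Office, Semester, StudentID} — all of the relation — so {CourseID, StudentID} is a candidate key.
{Grade, StudentID}⁺ = {Building, CourseID, Dept, Grade, Office, Semester, StudentID} — all of the relation — so {Grade, StudentID} is a candidate key.
These are minimal and exhaustive — every other superkey contains one of them.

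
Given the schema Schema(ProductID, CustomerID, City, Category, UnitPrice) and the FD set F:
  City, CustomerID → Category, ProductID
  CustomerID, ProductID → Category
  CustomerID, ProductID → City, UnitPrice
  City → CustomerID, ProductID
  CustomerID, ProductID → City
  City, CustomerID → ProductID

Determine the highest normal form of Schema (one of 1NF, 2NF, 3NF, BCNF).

BCNF

Candidate keys: {City}, {CustomerID, ProductID}. Prime attributes: {City, CustomerID, ProductID}.
Every FD has a superkey on the left, so the relation is in BCNF.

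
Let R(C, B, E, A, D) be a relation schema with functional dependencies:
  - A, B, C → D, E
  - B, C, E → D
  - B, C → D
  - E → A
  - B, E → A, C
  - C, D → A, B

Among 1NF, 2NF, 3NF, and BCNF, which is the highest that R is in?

1NF

Candidate keys: {B, C}, {B, E}, {C, D}. Prime attributes: {B, C, D, E}.
E → A: {E}⁺ = {A, E}, which is not all of the attributes, so the left side is not a superkey — BCNF is violated.
E → A determines the non-prime attribute {A} from a non-superkey — 3NF is violated.
{E} is a proper subset of the key {B, E}, and {E}⁺ contains the non-prime attribute {A} — a partial dependency, so 2NF is violated.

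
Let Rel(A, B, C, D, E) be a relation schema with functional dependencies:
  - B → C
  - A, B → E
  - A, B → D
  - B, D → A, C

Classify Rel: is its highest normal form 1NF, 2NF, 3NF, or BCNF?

1NF

Candidate keys: {A, B}, {B, D}. Prime attributes: {A, B, D}.
B → C: {B}⁺ = {B, C}, which is not all of the attributes, so the left side is not a superkey — BCNF is violated.
B → C determines the non-prime attribute {C} from a non-superkey — 3NF is violated.
Since {B} ⊂ {A, B} and {B}⁺ ⊇ {C} with {C} non-prime, there is a partial dependency; 2NF fails.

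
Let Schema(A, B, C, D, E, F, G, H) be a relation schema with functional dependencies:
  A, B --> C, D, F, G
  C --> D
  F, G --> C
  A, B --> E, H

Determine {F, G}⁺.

{C, D, F, G}

Start with {F, G}.
F, G --> C applies; add {C} → now {C, F, G}.
C --> D applies; add {D} → now {C, D, F, G}.
No further FD applies.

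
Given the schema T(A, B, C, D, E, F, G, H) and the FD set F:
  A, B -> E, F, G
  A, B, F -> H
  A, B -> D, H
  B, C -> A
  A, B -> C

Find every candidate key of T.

{A, B}, {B, C}

{B} never appears on the right of any FD, so every key must include it.
Closure of {A, B} is {A, B, C, D, E, F, G, H}, the whole schema; {A, B} is a candidate key.
Closure of {B, C} is {A, B, C, D, E, F, G, H}, the whole schema; {B, C} is a candidate key.
Any other superkey properly contains one of these, so there are no further candidate keys.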